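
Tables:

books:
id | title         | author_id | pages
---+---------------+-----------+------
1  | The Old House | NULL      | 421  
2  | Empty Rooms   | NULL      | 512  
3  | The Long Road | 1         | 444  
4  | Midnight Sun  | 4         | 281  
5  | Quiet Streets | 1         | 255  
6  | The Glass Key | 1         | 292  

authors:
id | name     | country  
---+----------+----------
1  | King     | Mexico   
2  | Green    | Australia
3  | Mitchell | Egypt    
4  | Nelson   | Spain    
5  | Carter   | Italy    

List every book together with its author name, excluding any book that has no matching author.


INNER JOIN keeps only books rows whose author_id matches an id in authors. Walk through each book:
  - book 1 (The Old House): author_id=NULL, no match -> dropped
  - book 2 (Empty Rooms): author_id=NULL, no match -> dropped
  - book 3 (The Long Road): author_id=1 -> matches King
  - book 4 (Midnight Sun): author_id=4 -> matches Nelson
  - book 5 (Quiet Streets): author_id=1 -> matches King
  - book 6 (The Glass Key): author_id=1 -> matches King
So 2 of 6 rows are dropped.

SQL:
SELECT a.title, b.name AS author
FROM books a
INNER JOIN authors b ON a.author_id = b.id

Result:
title         | author
--------------+-------
The Long Road | King  
Midnight Sun  | Nelson
Quiet Streets | King  
The Glass Key | King  


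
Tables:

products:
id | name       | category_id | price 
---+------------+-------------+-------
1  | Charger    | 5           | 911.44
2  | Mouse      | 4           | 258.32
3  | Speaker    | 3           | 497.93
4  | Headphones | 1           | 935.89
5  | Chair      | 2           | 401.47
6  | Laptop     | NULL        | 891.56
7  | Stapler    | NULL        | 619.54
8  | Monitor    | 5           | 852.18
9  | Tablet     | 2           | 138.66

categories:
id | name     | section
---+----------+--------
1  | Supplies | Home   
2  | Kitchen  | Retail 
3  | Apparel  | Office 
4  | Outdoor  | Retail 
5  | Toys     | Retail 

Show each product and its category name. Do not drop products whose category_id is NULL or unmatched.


LEFT JOIN keeps every row from products (the left table); where category_id has no match in categories, the category columns become NULL. Walk through each product:
  - product 1 (Charger): category_id=5 -> matches Toys
  - product 2 (Mouse): category_id=4 -> matches Outdoor
  - product 3 (Speaker): category_id=3 -> matches Apparel
  - product 4 (Headphones): category_id=1 -> matches Supplies
  - product 5 (Chair): category_id=2 -> matches Kitchen
  - product 6 (Laptop): category_id=NULL, no match -> kept with NULL
  - product 7 (Stapler): category_id=NULL, no match -> kept with NULL
  - product 8 (Monitor): category_id=5 -> matches Toys
  - product 9 (Tablet): category_id=2 -> matches Kitchen
All 9 rows appear; 2 have NULL category.

SQL:
SELECT a.name, b.name AS category
FROM products a
LEFT JOIN categories b ON a.category_id = b.id

Result:
name       | category
-----------+---------
Charger    | Toys    
Mouse      | Outdoor 
Speaker    | Apparel 
Headphones | Supplies
Chair      | Kitchen 
Laptop     | NULL    
Stapler    | NULL    
Monitor    | Toys    
Tablet     | Kitchen 


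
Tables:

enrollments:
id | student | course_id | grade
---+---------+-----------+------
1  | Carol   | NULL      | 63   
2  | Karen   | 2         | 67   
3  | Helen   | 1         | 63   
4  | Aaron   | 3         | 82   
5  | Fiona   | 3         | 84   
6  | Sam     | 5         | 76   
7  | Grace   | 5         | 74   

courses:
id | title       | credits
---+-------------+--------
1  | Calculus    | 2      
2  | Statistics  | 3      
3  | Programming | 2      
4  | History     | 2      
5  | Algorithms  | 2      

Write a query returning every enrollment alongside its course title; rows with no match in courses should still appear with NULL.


LEFT JOIN keeps every row from enrollments (the left table); where course_id has no match in courses, the course columns become NULL. Walk through each enrollment:
  - enrollment 1 (Carol): course_id=NULL, no match -> kept with NULL
  - enrollment 2 (Karen): course_id=2 -> matches Statistics
  - enrollment 3 (Helen): course_id=1 -> matches Calculus
  - enrollment 4 (Aaron): course_id=3 -> matches Programming
  - enrollment 5 (Fiona): course_id=3 -> matches Programming
  - enrollment 6 (Sam): course_id=5 -> matches Algorithms
  - enrollment 7 (Grace): course_id=5 -> matches Algorithms
All 7 rows appear; 1 has NULL course.

SQL:
SELECT a.student, b.title AS course
FROM enrollments a
LEFT JOIN courses b ON a.course_id = b.id

Result:
student | course     
--------+------------
Carol   | NULL       
Karen   | Statistics 
Helen   | Calculus   
Aaron   | Programming
Fiona   | Programming
Sam     | Algorithms 
Grace   | Algorithms 


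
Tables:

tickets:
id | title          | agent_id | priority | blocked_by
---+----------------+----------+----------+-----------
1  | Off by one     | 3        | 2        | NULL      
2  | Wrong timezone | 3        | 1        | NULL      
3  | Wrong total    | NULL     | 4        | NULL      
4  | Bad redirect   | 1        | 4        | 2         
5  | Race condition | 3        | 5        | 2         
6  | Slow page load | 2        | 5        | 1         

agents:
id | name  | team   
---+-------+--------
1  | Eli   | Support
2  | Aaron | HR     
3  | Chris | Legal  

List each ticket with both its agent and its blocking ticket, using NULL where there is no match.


Two LEFT JOINs from the same base table tickets: one to agents via agent_id, one to tickets itself via blocked_by. Both are LEFT so every ticket is preserved.
Match against agents:
  - ticket 1 (Off by one): agent_id=3 -> matches Chris
  - ticket 2 (Wrong timezone): agent_id=3 -> matches Chris
  - ticket 3 (Wrong total): agent_id=NULL, no match -> kept with NULL
  - ticket 4 (Bad redirect): agent_id=1 -> matches Eli
  - ticket 5 (Race condition): agent_id=3 -> matches Chris
  - ticket 6 (Slow page load): agent_id=2 -> matches Aaron
Match against tickets (self):
  - ticket 1 (Off by one): blocked_by=NULL -> NULL
  - ticket 2 (Wrong timezone): blocked_by=NULL -> NULL
  - ticket 3 (Wrong total): blocked_by=NULL -> NULL
  - ticket 4 (Bad redirect): blocked_by=2 -> Wrong timezone
  - ticket 5 (Race condition): blocked_by=2 -> Wrong timezone
  - ticket 6 (Slow page load): blocked_by=1 -> Off by one

SQL:
SELECT a.title, b.name AS agent, c.title AS blocked_by
FROM tickets a
LEFT JOIN agents b ON a.agent_id = b.id
LEFT JOIN tickets c ON a.blocked_by = c.id

Result:
title          | agent | blocked_by    
---------------+-------+---------------
Off by one     | Chris | NULL          
Wrong timezone | Chris | NULL          
Wrong total    | NULL  | NULL          
Bad redirect   | Eli   | Wrong timezone
Race condition | Chris | Wrong timezone
Slow page load | Aaron | Off by one    


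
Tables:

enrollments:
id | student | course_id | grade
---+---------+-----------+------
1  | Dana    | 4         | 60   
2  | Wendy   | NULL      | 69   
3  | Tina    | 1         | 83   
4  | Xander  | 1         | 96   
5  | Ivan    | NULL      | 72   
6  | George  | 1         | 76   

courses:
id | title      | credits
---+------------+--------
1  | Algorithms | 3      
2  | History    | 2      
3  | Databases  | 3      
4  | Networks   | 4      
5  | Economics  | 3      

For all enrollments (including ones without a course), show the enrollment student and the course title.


LEFT JOIN keeps every row from enrollments (the left table); where course_id has no match in courses, the course columns become NULL. Walk through each enrollment:
  - enrollment 1 (Dana): course_id=4 -> matches Networks
  - enrollment 2 (Wendy): course_id=NULL, no match -> kept with NULL
  - enrollment 3 (Tina): course_id=1 -> matches Algorithms
  - enrollment 4 (Xander): course_id=1 -> matches Algorithms
  - enrollment 5 (Ivan): course_id=NULL, no match -> kept with NULL
  - enrollment 6 (George): course_id=1 -> matches Algorithms
All 6 rows appear; 2 have NULL course.

SQL:
SELECT a.student, b.title AS course
FROM enrollments a
LEFT JOIN courses b ON a.course_id = b.id

Result:
student | course    
--------+-----------
Dana    | Networks  
Wendy   | NULL      
Tina    | Algorithms
Xander  | Algorithms
Ivan    | NULL      
George  | Algorithms


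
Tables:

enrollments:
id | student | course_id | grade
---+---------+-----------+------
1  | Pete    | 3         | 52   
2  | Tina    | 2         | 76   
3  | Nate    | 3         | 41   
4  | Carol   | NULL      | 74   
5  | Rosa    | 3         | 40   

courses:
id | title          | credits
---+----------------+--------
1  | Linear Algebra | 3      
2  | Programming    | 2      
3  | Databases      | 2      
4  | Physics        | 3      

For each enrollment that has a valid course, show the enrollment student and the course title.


INNER JOIN keeps only enrollments rows whose course_id matches an id in courses. Walk through each enrollment:
  - enrollment 1 (Pete): course_id=3 -> matches Databases
  - enrollment 2 (Tina): course_id=2 -> matches Programming
  - enrollment 3 (Nate): course_id=3 -> matches Databases
  - enrollment 4 (Carol): course_id=NULL, no match -> dropped
  - enrollment 5 (Rosa): course_id=3 -> matches Databases
So 1 of 5 rows is dropped.

SQL:
SELECT a.student, b.title AS course
FROM enrollments a
INNER JOIN courses b ON a.course_id = b.id

Result:
student | course     
--------+------------
Pete    | Databases  
Tina    | Programming
Nate    | Databases  
Rosa    | Databases  


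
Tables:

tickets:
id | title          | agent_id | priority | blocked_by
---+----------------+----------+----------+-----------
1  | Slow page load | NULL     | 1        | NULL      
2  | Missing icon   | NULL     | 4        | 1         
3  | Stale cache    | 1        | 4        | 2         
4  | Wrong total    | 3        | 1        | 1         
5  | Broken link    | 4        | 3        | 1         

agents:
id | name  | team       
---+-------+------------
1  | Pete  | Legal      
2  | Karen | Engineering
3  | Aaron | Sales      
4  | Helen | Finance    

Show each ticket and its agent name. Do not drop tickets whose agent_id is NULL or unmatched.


LEFT JOIN keeps every row from tickets (the left table); where agent_id has no match in agents, the agent columns become NULL. Walk through each ticket:
  - ticket 1 (Slow page load): agent_id=NULL, no match -> kept with NULL
  - ticket 2 (Missing icon): agent_id=NULL, no match -> kept with NULL
  - ticket 3 (Stale cache): agent_id=1 -> matches Pete
  - ticket 4 (Wrong total): agent_id=3 -> matches Aaron
  - ticket 5 (Broken link): agent_id=4 -> matches Helen
All 5 rows appear; 2 have NULL agent.

SQL:
SELECT a.title, b.name AS agent
FROM tickets a
LEFT JOIN agents b ON a.agent_id = b.id

Result:
title          | agent
---------------+------
Slow page load | NULL 
Missing icon   | NULL 
Stale cache    | Pete 
Wrong total    | Aaron
Broken link    | Helen


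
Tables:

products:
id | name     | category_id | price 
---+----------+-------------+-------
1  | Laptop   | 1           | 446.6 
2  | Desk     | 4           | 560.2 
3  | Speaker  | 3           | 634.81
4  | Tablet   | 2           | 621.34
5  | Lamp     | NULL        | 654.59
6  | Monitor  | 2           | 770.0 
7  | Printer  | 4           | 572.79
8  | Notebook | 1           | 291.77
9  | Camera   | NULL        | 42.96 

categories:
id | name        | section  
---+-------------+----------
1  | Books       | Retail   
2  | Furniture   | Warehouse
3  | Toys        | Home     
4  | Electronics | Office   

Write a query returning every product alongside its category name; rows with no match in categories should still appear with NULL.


LEFT JOIN keeps every row from products (the left table); where category_id has no match in categories, the category columns become NULL. Walk through each product:
  - product 1 (Laptop): category_id=1 -> matches Books
  - product 2 (Desk): category_id=4 -> matches Electronics
  - product 3 (Speaker): category_id=3 -> matches Toys
  - product 4 (Tablet): category_id=2 -> matches Furniture
  - product 5 (Lamp): category_id=NULL, no match -> kept with NULL
  - product 6 (Monitor): category_id=2 -> matches Furniture
  - product 7 (Printer): category_id=4 -> matches Electronics
  - product 8 (Notebook): category_id=1 -> matches Books
  - product 9 (Camera): category_id=NULL, no match -> kept with NULL
All 9 rows appear; 2 have NULL category.

SQL:
SELECT a.name, b.name AS category
FROM products a
LEFT JOIN categories b ON a.category_id = b.id

Result:
name     | category   
---------+------------
Laptop   | Books      
Desk     | Electronics
Speaker  | Toys       
Tablet   | Furniture  
Lamp     | NULL       
Monitor  | Furniture  
Printer  | Electronics
Notebook | Books      
Camera   | NULL       


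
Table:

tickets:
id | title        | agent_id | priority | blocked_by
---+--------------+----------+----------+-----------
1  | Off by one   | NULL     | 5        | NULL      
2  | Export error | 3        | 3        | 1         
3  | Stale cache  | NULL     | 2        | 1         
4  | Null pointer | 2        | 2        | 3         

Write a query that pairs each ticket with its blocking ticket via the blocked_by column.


This is a self-join: tickets is joined to a second copy of itself, matching each row's blocked_by to another row's id. Use LEFT JOIN so rows with blocked_by=NULL are kept.
  - ticket 1 (Off by one): blocked_by=NULL -> NULL
  - ticket 2 (Export error): blocked_by=1 -> Off by one
  - ticket 3 (Stale cache): blocked_by=1 -> Off by one
  - ticket 4 (Null pointer): blocked_by=3 -> Stale cache

SQL:
SELECT a.title AS item, b.title AS blocked_by
FROM tickets a
LEFT JOIN tickets b ON a.blocked_by = b.id

Result:
item         | blocked_by 
-------------+------------
Off by one   | NULL       
Export error | Off by one 
Stale cache  | Off by one 
Null pointer | Stale cache


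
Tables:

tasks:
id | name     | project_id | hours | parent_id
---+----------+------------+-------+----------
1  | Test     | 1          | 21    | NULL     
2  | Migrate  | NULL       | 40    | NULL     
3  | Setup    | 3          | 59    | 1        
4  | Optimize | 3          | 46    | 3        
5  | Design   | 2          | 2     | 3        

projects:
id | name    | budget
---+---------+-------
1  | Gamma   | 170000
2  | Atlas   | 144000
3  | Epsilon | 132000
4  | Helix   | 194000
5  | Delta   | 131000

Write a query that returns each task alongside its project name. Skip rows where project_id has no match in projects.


INNER JOIN keeps only tasks rows whose project_id matches an id in projects. Walk through each task:
  - task 1 (Test): project_id=1 -> matches Gamma
  - task 2 (Migrate): project_id=NULL, no match -> dropped
  - task 3 (Setup): project_id=3 -> matches Epsilon
  - task 4 (Optimize): project_id=3 -> matches Epsilon
  - task 5 (Design): project_id=2 -> matches Atlas
So 1 of 5 rows is dropped.

SQL:
SELECT a.name, b.name AS project
FROM tasks a
INNER JOIN projects b ON a.project_id = b.id

Result:
name     | project
---------+--------
Test     | Gamma  
Setup    | Epsilon
Optimize | Epsilon
Design   | Atlas  


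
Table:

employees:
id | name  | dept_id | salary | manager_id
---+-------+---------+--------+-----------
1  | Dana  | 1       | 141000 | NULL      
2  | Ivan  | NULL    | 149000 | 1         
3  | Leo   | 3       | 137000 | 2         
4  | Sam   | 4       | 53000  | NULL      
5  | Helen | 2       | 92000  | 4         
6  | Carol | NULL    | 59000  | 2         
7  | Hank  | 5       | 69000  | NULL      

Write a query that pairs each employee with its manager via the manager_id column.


This is a self-join: employees is joined to a second copy of itself, matching each row's manager_id to another row's id. Use LEFT JOIN so rows with manager_id=NULL are kept.
  - employee 1 (Dana): manager_id=NULL -> NULL
  - employee 2 (Ivan): manager_id=1 -> Dana
  - employee 3 (Leo): manager_id=2 -> Ivan
  - employee 4 (Sam): manager_id=NULL -> NULL
  - employee 5 (Helen): manager_id=4 -> Sam
  - employee 6 (Carol): manager_id=2 -> Ivan
  - employee 7 (Hank): manager_id=NULL -> NULL

SQL:
SELECT a.name AS item, b.name AS manager
FROM employees a
LEFT JOIN employees b ON a.manager_id = b.id

Result:
item  | manager
------+--------
Dana  | NULL   
Ivan  | Dana   
Leo   | Ivan   
Sam   | NULL   
Helen | Sam    
Carol | Ivan   
Hank  | NULL   


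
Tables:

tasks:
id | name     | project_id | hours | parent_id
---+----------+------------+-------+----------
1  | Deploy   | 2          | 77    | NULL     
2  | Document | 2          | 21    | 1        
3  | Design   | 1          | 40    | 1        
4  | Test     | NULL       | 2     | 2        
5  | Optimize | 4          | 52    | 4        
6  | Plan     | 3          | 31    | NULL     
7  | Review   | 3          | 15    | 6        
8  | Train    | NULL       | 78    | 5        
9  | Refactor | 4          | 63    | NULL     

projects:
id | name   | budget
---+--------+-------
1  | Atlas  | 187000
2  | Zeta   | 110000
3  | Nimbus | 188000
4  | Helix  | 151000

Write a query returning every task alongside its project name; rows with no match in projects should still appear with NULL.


LEFT JOIN keeps every row from tasks (the left table); where project_id has no match in projects, the project columns become NULL. Walk through each task:
  - task 1 (Deploy): project_id=2 -> matches Zeta
  - task 2 (Document): project_id=2 -> matches Zeta
  - task 3 (Design): project_id=1 -> matches Atlas
  - task 4 (Test): project_id=NULL, no match -> kept with NULL
  - task 5 (Optimize): project_id=4 -> matches Helix
  - task 6 (Plan): project_id=3 -> matches Nimbus
  - task 7 (Review): project_id=3 -> matches Nimbus
  - task 8 (Train): project_id=NULL, no match -> kept with NULL
  - task 9 (Refactor): project_id=4 -> matches Helix
All 9 rows appear; 2 have NULL project.

SQL:
SELECT a.name, b.name AS project
FROM tasks a
LEFT JOIN projects b ON a.project_id = b.id

Result:
name     | project
---------+--------
Deploy   | Zeta   
Document | Zeta   
Design   | Atlas  
Test     | NULL   
Optimize | Helix  
Plan     | Nimbus 
Review   | Nimbus 
Train    | NULL   
Refactor | Helix  


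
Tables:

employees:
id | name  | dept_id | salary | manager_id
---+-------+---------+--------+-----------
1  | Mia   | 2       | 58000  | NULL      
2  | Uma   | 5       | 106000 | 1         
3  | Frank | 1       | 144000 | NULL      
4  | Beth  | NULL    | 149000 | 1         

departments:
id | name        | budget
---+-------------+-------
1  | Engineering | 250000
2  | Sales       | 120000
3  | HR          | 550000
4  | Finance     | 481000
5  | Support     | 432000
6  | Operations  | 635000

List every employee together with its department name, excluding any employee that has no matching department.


INNER JOIN keeps only employees rows whose dept_id matches an id in departments. Walk through each employee:
  - employee 1 (Mia): dept_id=2 -> matches Sales
  - employee 2 (Uma): dept_id=5 -> matches Support
  - employee 3 (Frank): dept_id=1 -> matches Engineering
  - employee 4 (Beth): dept_id=NULL, no match -> dropped
So 1 of 4 rows is dropped.

SQL:
SELECT a.name, b.name AS department
FROM employees a
INNER JOIN departments b ON a.dept_id = b.id

Result:
name  | department 
------+------------
Mia   | Sales      
Uma   | Support    
Frank | Engineering


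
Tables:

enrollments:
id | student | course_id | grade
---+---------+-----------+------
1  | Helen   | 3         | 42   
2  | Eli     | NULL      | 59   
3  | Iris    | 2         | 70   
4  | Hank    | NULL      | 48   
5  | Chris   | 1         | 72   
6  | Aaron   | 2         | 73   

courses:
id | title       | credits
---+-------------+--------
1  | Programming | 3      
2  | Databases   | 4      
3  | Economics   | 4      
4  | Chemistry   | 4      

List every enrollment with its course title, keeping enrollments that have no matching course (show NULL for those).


LEFT JOIN keeps every row from enrollments (the left table); where course_id has no match in courses, the course columns become NULL. Walk through each enrollment:
  - enrollment 1 (Helen): course_id=3 -> matches Economics
  - enrollment 2 (Eli): course_id=NULL, no match -> kept with NULL
  - enrollment 3 (Iris): course_id=2 -> matches Databases
  - enrollment 4 (Hank): course_id=NULL, no match -> kept with NULL
  - enrollment 5 (Chris): course_id=1 -> matches Programming
  - enrollment 6 (Aaron): course_id=2 -> matches Databases
All 6 rows appear; 2 have NULL course.

SQL:
SELECT a.student, b.title AS course
FROM enrollments a
LEFT JOIN courses b ON a.course_id = b.id

Result:
student | course     
--------+------------
Helen   | Economics  
Eli     | NULL       
Iris    | Databases  
Hank    | NULL       
Chris   | Programming
Aaron   | Databases  


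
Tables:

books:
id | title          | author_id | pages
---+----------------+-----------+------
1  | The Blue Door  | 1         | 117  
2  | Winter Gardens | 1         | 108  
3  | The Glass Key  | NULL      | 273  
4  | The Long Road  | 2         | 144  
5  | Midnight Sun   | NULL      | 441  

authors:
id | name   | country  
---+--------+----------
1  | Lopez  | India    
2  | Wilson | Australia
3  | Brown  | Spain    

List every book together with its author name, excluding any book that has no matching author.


INNER JOIN keeps only books rows whose author_id matches an id in authors. Walk through each book:
  - book 1 (The Blue Door): author_id=1 -> matches Lopez
  - book 2 (Winter Gardens): author_id=1 -> matches Lopez
  - book 3 (The Glass Key): author_id=NULL, no match -> dropped
  - book 4 (The Long Road): author_id=2 -> matches Wilson
  - book 5 (Midnight Sun): author_id=NULL, no match -> dropped
So 2 of 5 rows are dropped.

SQL:
SELECT a.title, b.name AS author
FROM books a
INNER JOIN authors b ON a.author_id = b.id

Result:
title          | author
---------------+-------
The Blue Door  | Lopez 
Winter Gardens | Lopez 
The Long Road  | Wilson


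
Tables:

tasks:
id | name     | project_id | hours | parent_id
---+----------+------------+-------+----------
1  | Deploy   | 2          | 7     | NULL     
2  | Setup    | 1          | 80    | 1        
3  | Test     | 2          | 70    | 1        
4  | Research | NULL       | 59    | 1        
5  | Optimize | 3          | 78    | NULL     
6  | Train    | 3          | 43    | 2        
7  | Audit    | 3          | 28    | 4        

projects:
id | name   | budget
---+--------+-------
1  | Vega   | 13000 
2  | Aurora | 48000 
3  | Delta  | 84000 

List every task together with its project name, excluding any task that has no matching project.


INNER JOIN keeps only tasks rows whose project_id matches an id in projects. Walk through each task:
  - task 1 (Deploy): project_id=2 -> matches Aurora
  - task 2 (Setup): project_id=1 -> matches Vega
  - task 3 (Test): project_id=2 -> matches Aurora
  - task 4 (Research): project_id=NULL, no match -> dropped
  - task 5 (Optimize): project_id=3 -> matches Delta
  - task 6 (Train): project_id=3 -> matches Delta
  - task 7 (Audit): project_id=3 -> matches Delta
So 1 of 7 rows is dropped.

SQL:
SELECT a.name, b.name AS project
FROM tasks a
INNER JOIN projects b ON a.project_id = b.id

Result:
name     | project
---------+--------
Deploy   | Aurora 
Setup    | Vega   
Test     | Aurora 
Optimize | Delta  
Train    | Delta  
Audit    | Delta  


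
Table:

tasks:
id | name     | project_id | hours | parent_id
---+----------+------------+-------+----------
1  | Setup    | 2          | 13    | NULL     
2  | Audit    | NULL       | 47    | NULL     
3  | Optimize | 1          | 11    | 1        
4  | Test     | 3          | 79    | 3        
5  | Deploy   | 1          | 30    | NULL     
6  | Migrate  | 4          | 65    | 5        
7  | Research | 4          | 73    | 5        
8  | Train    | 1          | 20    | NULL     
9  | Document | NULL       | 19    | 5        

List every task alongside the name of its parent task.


This is a self-join: tasks is joined to a second copy of itself, matching each row's parent_id to another row's id. Use LEFT JOIN so rows with parent_id=NULL are kept.
  - task 1 (Setup): parent_id=NULL -> NULL
  - task 2 (Audit): parent_id=NULL -> NULL
  - task 3 (Optimize): parent_id=1 -> Setup
  - task 4 (Test): parent_id=3 -> Optimize
  - task 5 (Deploy): parent_id=NULL -> NULL
  - task 6 (Migrate): parent_id=5 -> Deploy
  - task 7 (Research): parent_id=5 -> Deploy
  - task 8 (Train): parent_id=NULL -> NULL
  - task 9 (Document): parent_id=5 -> Deploy

SQL:
SELECT a.name AS item, b.name AS parent
FROM tasks a
LEFT JOIN tasks b ON a.parent_id = b.id

Result:
item     | parent  
---------+---------
Setup    | NULL    
Audit    | NULL    
Optimize | Setup   
Test     | Optimize
Deploy   | NULL    
Migrate  | Deploy  
Research | Deploy  
Train    | NULL    
Document | Deploy  


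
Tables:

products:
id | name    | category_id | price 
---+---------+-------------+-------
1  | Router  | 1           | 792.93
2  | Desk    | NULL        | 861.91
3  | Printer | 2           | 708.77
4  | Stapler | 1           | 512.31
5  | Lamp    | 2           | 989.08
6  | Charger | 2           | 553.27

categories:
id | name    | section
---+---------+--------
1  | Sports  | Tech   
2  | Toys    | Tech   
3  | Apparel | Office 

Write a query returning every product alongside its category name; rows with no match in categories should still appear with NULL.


LEFT JOIN keeps every row from products (the left table); where category_id has no match in categories, the category columns become NULL. Walk through each product:
  - product 1 (Router): category_id=1 -> matches Sports
  - product 2 (Desk): category_id=NULL, no match -> kept with NULL
  - product 3 (Printer): category_id=2 -> matches Toys
  - product 4 (Stapler): category_id=1 -> matches Sports
  - product 5 (Lamp): category_id=2 -> matches Toys
  - product 6 (Charger): category_id=2 -> matches Toys
All 6 rows appear; 1 has NULL category.

SQL:
SELECT a.name, b.name AS category
FROM products a
LEFT JOIN categories b ON a.category_id = b.id

Result:
name    | category
--------+---------
Router  | Sports  
Desk    | NULL    
Printer | Toys    
Stapler | Sports  
Lamp    | Toys    
Charger | Toys    


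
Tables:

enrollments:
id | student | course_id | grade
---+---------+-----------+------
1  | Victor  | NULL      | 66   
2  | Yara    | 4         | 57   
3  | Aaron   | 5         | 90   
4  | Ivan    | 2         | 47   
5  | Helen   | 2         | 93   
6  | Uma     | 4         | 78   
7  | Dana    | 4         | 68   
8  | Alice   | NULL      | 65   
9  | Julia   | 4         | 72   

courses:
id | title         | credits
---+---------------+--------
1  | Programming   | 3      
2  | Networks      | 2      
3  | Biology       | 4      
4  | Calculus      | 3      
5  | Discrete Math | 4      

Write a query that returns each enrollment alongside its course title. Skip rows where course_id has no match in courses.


INNER JOIN keeps only enrollments rows whose course_id matches an id in courses. Walk through each enrollment:
  - enrollment 1 (Victor): course_id=NULL, no match -> dropped
  - enrollment 2 (Yara): course_id=4 -> matches Calculus
  - enrollment 3 (Aaron): course_id=5 -> matches Discrete Math
  - enrollment 4 (Ivan): course_id=2 -> matches Networks
  - enrollment 5 (Helen): course_id=2 -> matches Networks
  - enrollment 6 (Uma): course_id=4 -> matches Calculus
  - enrollment 7 (Dana): course_id=4 -> matches Calculus
  - enrollment 8 (Alice): course_id=NULL, no match -> dropped
  - enrollment 9 (Julia): course_id=4 -> matches Calculus
So 2 of 9 rows are dropped.

SQL:
SELECT a.student, b.title AS course
FROM enrollments a
INNER JOIN courses b ON a.course_id = b.id

Result:
student | course       
--------+--------------
Yara    | Calculus     
Aaron   | Discrete Math
Ivan    | Networks     
Helen   | Networks     
Uma     | Calculus     
Dana    | Calculus     
Julia   | Calculus     


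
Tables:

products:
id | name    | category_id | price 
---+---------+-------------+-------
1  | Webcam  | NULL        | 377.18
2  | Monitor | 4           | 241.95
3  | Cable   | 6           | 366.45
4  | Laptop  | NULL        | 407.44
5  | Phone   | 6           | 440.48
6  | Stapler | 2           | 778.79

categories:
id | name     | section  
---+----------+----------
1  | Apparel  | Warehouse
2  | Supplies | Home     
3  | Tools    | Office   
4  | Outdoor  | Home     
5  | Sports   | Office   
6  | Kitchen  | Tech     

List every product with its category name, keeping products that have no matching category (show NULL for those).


LEFT JOIN keeps every row from products (the left table); where category_id has no match in categories, the category columns become NULL. Walk through each product:
  - product 1 (Webcam): category_id=NULL, no match -> kept with NULL
  - product 2 (Monitor): category_id=4 -> matches Outdoor
  - product 3 (Cable): category_id=6 -> matches Kitchen
  - product 4 (Laptop): category_id=NULL, no match -> kept with NULL
  - product 5 (Phone): category_id=6 -> matches Kitchen
  - product 6 (Stapler): category_id=2 -> matches Supplies
All 6 rows appear; 2 have NULL category.

SQL:
SELECT a.name, b.name AS category
FROM products a
LEFT JOIN categories b ON a.category_id = b.id

Result:
name    | category
--------+---------
Webcam  | NULL    
Monitor | Outdoor 
Cable   | Kitchen 
Laptop  | NULL    
Phone   | Kitchen 
Stapler | Supplies


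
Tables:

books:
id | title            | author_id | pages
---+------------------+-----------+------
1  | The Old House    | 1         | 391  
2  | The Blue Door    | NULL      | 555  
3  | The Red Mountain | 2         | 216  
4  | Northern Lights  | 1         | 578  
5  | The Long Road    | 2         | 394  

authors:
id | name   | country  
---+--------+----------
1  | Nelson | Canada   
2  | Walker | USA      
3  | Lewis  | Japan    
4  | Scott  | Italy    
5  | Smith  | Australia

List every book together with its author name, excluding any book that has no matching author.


INNER JOIN keeps only books rows whose author_id matches an id in authors. Walk through each book:
  - book 1 (The Old House): author_id=1 -> matches Nelson
  - book 2 (The Blue Door): author_id=NULL, no match -> dropped
  - book 3 (The Red Mountain): author_id=2 -> matches Walker
  - book 4 (Northern Lights): author_id=1 -> matches Nelson
  - book 5 (The Long Road): author_id=2 -> matches Walker
So 1 of 5 rows is dropped.

SQL:
SELECT a.title, b.name AS author
FROM books a
INNER JOIN authors b ON a.author_id = b.id

Result:
title            | author
-----------------+-------
The Old House    | Nelson
The Red Mountain | Walker
Northern Lights  | Nelson
The Long Road    | Walker


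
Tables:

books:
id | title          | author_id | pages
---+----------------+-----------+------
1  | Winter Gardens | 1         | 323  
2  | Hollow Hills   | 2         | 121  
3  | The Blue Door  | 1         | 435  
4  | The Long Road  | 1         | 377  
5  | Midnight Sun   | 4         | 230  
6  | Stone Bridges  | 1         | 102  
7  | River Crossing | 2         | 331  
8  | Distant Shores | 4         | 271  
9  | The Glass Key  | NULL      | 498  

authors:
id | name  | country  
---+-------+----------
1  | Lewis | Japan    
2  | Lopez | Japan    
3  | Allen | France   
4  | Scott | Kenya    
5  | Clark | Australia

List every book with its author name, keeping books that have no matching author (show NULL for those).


LEFT JOIN keeps every row from books (the left table); where author_id has no match in authors, the author columns become NULL. Walk through each book:
  - book 1 (Winter Gardens): author_id=1 -> matches Lewis
  - book 2 (Hollow Hills): author_id=2 -> matches Lopez
  - book 3 (The Blue Door): author_id=1 -> matches Lewis
  - book 4 (The Long Road): author_id=1 -> matches Lewis
  - book 5 (Midnight Sun): author_id=4 -> matches Scott
  - book 6 (Stone Bridges): author_id=1 -> matches Lewis
  - book 7 (River Crossing): author_id=2 -> matches Lopez
  - book 8 (Distant Shores): author_id=4 -> matches Scott
  - book 9 (The Glass Key): author_id=NULL, no match -> kept with NULL
All 9 rows appear; 1 has NULL author.

SQL:
SELECT a.title, b.name AS author
FROM books a
LEFT JOIN authors b ON a.author_id = b.id

Result:
title          | author
---------------+-------
Winter Gardens | Lewis 
Hollow Hills   | Lopez 
The Blue Door  | Lewis 
The Long Road  | Lewis 
Midnight Sun   | Scott 
Stone Bridges  | Lewis 
River Crossing | Lopez 
Distant Shores | Scott 
The Glass Key  | NULL  


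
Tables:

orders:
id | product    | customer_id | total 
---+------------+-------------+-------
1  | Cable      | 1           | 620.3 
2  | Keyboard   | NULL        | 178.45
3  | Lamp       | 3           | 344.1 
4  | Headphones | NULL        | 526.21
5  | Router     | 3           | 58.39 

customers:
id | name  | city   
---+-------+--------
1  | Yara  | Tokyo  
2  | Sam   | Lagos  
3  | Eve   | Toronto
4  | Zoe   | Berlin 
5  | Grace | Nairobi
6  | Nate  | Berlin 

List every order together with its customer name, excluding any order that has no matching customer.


INNER JOIN keeps only orders rows whose customer_id matches an id in customers. Walk through each order:
  - order 1 (Cable): customer_id=1 -> matches Yara
  - order 2 (Keyboard): customer_id=NULL, no match -> dropped
  - order 3 (Lamp): customer_id=3 -> matches Eve
  - order 4 (Headphones): customer_id=NULL, no match -> dropped
  - order 5 (Router): customer_id=3 -> matches Eve
So 2 of 5 rows are dropped.

SQL:
SELECT a.product, b.name AS customer
FROM orders a
INNER JOIN customers b ON a.customer_id = b.id

Result:
product | customer
--------+---------
Cable   | Yara    
Lamp    | Eve     
Router  | Eve     


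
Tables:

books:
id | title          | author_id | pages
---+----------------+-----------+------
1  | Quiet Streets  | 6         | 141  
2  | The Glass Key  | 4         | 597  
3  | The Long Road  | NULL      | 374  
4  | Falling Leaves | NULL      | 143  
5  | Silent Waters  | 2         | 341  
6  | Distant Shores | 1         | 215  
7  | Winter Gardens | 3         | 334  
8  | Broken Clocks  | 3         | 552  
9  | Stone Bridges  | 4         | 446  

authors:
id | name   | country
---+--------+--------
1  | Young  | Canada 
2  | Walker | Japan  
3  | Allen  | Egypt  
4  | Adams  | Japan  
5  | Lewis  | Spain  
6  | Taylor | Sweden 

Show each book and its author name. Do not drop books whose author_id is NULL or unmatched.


LEFT JOIN keeps every row from books (the left table); where author_id has no match in authors, the author columns become NULL. Walk through each book:
  - book 1 (Quiet Streets): author_id=6 -> matches Taylor
  - book 2 (The Glass Key): author_id=4 -> matches Adams
  - book 3 (The Long Road): author_id=NULL, no match -> kept with NULL
  - book 4 (Falling Leaves): author_id=NULL, no match -> kept with NULL
  - book 5 (Silent Waters): author_id=2 -> matches Walker
  - book 6 (Distant Shores): author_id=1 -> matches Young
  - book 7 (Winter Gardens): author_id=3 -> matches Allen
  - book 8 (Broken Clocks): author_id=3 -> matches Allen
  - book 9 (Stone Bridges): author_id=4 -> matches Adams
All 9 rows appear; 2 have NULL author.

SQL:
SELECT a.title, b.name AS author
FROM books a
LEFT JOIN authors b ON a.author_id = b.id

Result:
title          | author
---------------+-------
Quiet Streets  | Taylor
The Glass Key  | Adams 
The Long Road  | NULL  
Falling Leaves | NULL  
Silent Waters  | Walker
Distant Shores | Young 
Winter Gardens | Allen 
Broken Clocks  | Allen 
Stone Bridges  | Adams 


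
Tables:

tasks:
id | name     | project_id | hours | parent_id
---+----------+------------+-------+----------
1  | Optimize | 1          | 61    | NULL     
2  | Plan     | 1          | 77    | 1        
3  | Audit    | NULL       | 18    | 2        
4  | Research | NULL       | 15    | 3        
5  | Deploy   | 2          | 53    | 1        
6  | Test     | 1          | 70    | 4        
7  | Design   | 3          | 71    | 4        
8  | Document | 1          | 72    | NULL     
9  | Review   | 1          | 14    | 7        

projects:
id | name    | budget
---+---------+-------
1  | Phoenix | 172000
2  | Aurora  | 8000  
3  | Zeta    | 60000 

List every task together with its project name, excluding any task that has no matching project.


INNER JOIN keeps only tasks rows whose project_id matches an id in projects. Walk through each task:
  - task 1 (Optimize): project_id=1 -> matches Phoenix
  - task 2 (Plan): project_id=1 -> matches Phoenix
  - task 3 (Audit): project_id=NULL, no match -> dropped
  - task 4 (Research): project_id=NULL, no match -> dropped
  - task 5 (Deploy): project_id=2 -> matches Aurora
  - task 6 (Test): project_id=1 -> matches Phoenix
  - task 7 (Design): project_id=3 -> matches Zeta
  - task 8 (Document): project_id=1 -> matches Phoenix
  - task 9 (Review): project_id=1 -> matches Phoenix
So 2 of 9 rows are dropped.

SQL:
SELECT a.name, b.name AS project
FROM tasks a
INNER JOIN projects b ON a.project_id = b.id

Result:
name     | project
---------+--------
Optimize | Phoenix
Plan     | Phoenix
Deploy   | Aurora 
Test     | Phoenix
Design   | Zeta   
Document | Phoenix
Review   | Phoenix


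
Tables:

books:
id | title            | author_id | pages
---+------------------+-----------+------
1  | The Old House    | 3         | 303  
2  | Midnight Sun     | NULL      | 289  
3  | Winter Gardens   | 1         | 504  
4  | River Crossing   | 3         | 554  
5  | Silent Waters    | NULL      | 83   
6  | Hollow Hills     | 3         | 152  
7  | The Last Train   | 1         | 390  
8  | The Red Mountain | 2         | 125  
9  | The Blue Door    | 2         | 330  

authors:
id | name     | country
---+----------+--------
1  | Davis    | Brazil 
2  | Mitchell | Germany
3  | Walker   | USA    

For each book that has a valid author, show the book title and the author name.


INNER JOIN keeps only books rows whose author_id matches an id in authors. Walk through each book:
  - book 1 (The Old House): author_id=3 -> matches Walker
  - book 2 (Midnight Sun): author_id=NULL, no match -> dropped
  - book 3 (Winter Gardens): author_id=1 -> matches Davis
  - book 4 (River Crossing): author_id=3 -> matches Walker
  - book 5 (Silent Waters): author_id=NULL, no match -> dropped
  - book 6 (Hollow Hills): author_id=3 -> matches Walker
  - book 7 (The Last Train): author_id=1 -> matches Davis
  - book 8 (The Red Mountain): author_id=2 -> matches Mitchell
  - book 9 (The Blue Door): author_id=2 -> matches Mitchell
So 2 of 9 rows are dropped.

SQL:
SELECT a.title, b.name AS author
FROM books a
INNER JOIN authors b ON a.author_id = b.id

Result:
title            | author  
-----------------+---------
The Old House    | Walker  
Winter Gardens   | Davis   
River Crossing   | Walker  
Hollow Hills     | Walker  
The Last Train   | Davis   
The Red Mountain | Mitchell
The Blue Door    | Mitchell


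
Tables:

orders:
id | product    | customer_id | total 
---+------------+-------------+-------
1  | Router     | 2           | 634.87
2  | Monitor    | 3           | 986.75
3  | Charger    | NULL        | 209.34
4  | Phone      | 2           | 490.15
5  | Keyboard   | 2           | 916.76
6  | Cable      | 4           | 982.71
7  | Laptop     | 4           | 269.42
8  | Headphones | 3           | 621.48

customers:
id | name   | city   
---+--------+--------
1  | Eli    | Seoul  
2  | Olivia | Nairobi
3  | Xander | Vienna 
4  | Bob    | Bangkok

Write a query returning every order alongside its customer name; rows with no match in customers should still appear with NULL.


LEFT JOIN keeps every row from orders (the left table); where customer_id has no match in customers, the customer columns become NULL. Walk through each order:
  - order 1 (Router): customer_id=2 -> matches Olivia
  - order 2 (Monitor): customer_id=3 -> matches Xander
  - order 3 (Charger): customer_id=NULL, no match -> kept with NULL
  - order 4 (Phone): customer_id=2 -> matches Olivia
  - order 5 (Keyboard): customer_id=2 -> matches Olivia
  - order 6 (Cable): customer_id=4 -> matches Bob
  - order 7 (Laptop): customer_id=4 -> matches Bob
  - order 8 (Headphones): customer_id=3 -> matches Xander
All 8 rows appear; 1 has NULL customer.

SQL:
SELECT a.product, b.name AS customer
FROM orders a
LEFT JOIN customers b ON a.customer_id = b.id

Result:
product    | customer
-----------+---------
Router     | Olivia  
Monitor    | Xander  
Charger    | NULL    
Phone      | Olivia  
Keyboard   | Olivia  
Cable      | Bob     
Laptop     | Bob     
Headphones | Xander  
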